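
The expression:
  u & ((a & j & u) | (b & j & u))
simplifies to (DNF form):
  (a & j & u) | (b & j & u)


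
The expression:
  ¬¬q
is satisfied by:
  {q: True}


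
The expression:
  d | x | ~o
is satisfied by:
  {x: True, d: True, o: False}
  {x: True, o: False, d: False}
  {d: True, o: False, x: False}
  {d: False, o: False, x: False}
  {x: True, d: True, o: True}
  {x: True, o: True, d: False}
  {d: True, o: True, x: False}


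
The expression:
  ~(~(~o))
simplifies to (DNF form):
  ~o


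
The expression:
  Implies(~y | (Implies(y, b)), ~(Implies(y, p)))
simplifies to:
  y & (~b | ~p)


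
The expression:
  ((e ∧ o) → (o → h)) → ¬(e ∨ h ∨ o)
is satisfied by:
  {h: False, o: False, e: False}
  {e: True, o: True, h: False}


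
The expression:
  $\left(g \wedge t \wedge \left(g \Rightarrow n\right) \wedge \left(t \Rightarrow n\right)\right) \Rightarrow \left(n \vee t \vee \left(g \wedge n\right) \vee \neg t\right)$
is always true.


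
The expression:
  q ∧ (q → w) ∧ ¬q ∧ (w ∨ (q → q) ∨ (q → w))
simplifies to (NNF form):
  False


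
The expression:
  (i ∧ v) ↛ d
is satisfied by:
  {i: True, v: True, d: False}


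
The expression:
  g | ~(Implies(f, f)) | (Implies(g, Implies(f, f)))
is always true.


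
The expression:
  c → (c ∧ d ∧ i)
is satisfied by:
  {d: True, i: True, c: False}
  {d: True, i: False, c: False}
  {i: True, d: False, c: False}
  {d: False, i: False, c: False}
  {d: True, c: True, i: True}


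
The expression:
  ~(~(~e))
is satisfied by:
  {e: False}


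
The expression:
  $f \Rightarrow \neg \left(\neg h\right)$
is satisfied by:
  {h: True, f: False}
  {f: False, h: False}
  {f: True, h: True}


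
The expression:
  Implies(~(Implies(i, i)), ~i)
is always true.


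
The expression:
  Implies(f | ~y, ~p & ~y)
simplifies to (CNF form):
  (y | ~p) & (y | ~y) & (~f | ~p) & (~f | ~y)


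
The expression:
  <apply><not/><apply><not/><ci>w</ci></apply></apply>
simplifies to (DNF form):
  <ci>w</ci>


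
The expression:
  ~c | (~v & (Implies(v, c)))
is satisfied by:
  {v: False, c: False}
  {c: True, v: False}
  {v: True, c: False}


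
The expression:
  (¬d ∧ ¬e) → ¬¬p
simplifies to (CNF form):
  d ∨ e ∨ p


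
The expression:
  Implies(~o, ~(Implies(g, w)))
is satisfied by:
  {o: True, g: True, w: False}
  {o: True, g: False, w: False}
  {o: True, w: True, g: True}
  {o: True, w: True, g: False}
  {g: True, w: False, o: False}


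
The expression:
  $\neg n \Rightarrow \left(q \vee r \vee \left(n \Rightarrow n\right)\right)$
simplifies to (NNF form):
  $\text{True}$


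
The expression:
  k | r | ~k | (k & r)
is always true.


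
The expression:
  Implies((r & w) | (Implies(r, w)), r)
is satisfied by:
  {r: True}


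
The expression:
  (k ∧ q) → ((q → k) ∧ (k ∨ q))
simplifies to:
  True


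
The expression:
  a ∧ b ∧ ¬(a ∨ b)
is never true.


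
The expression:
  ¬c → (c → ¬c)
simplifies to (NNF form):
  True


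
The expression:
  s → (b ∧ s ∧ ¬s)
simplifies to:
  ¬s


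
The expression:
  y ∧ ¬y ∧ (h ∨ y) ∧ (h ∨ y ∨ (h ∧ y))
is never true.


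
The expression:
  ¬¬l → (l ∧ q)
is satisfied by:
  {q: True, l: False}
  {l: False, q: False}
  {l: True, q: True}


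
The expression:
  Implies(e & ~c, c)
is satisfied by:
  {c: True, e: False}
  {e: False, c: False}
  {e: True, c: True}


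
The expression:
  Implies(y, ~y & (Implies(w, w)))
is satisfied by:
  {y: False}


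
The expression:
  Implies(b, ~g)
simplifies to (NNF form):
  ~b | ~g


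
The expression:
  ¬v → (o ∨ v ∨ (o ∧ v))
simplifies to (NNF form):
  o ∨ v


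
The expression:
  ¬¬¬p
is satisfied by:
  {p: False}


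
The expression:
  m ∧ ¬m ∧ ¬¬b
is never true.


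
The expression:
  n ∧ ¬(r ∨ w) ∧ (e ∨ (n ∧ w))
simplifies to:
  e ∧ n ∧ ¬r ∧ ¬w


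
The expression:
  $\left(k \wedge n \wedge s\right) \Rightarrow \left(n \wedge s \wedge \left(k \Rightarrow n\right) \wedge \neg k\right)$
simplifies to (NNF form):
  $\neg k \vee \neg n \vee \neg s$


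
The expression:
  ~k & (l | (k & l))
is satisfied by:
  {l: True, k: False}


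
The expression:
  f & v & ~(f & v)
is never true.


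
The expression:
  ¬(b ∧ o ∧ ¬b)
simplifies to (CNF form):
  True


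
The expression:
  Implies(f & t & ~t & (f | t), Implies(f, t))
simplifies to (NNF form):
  True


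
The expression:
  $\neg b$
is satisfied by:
  {b: False}


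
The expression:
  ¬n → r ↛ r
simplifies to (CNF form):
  n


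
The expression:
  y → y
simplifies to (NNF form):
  True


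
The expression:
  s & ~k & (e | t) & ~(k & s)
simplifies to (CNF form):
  s & ~k & (e | t)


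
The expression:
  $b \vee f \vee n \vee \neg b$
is always true.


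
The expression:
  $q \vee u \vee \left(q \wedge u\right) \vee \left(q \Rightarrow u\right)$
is always true.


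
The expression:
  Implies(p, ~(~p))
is always true.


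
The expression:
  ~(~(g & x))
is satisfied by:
  {x: True, g: True}


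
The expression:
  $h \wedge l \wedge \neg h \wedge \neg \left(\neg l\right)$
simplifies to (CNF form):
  $\text{False}$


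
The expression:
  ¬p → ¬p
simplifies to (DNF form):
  True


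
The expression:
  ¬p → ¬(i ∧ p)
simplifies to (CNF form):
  True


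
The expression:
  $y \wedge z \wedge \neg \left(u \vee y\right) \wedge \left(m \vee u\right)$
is never true.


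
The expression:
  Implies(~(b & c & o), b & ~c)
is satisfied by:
  {b: True, o: True, c: False}
  {b: True, c: False, o: False}
  {b: True, o: True, c: True}


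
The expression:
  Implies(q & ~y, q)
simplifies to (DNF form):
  True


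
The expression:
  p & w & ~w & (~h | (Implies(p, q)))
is never true.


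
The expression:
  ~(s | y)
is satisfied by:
  {y: False, s: False}


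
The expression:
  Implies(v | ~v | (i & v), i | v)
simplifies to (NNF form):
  i | v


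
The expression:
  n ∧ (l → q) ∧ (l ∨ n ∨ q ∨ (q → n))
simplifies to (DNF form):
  (n ∧ q) ∨ (n ∧ ¬l)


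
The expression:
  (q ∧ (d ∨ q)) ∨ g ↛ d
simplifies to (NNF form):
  q ∨ (g ∧ ¬d)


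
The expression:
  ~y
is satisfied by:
  {y: False}


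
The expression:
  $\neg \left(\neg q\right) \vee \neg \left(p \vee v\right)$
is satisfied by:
  {q: True, v: False, p: False}
  {q: True, p: True, v: False}
  {q: True, v: True, p: False}
  {q: True, p: True, v: True}
  {p: False, v: False, q: False}


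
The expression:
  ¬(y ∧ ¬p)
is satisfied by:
  {p: True, y: False}
  {y: False, p: False}
  {y: True, p: True}


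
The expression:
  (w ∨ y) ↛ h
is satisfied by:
  {y: True, w: True, h: False}
  {y: True, h: False, w: False}
  {w: True, h: False, y: False}


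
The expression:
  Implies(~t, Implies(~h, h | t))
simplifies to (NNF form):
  h | t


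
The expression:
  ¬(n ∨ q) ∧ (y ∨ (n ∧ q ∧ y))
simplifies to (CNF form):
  y ∧ ¬n ∧ ¬q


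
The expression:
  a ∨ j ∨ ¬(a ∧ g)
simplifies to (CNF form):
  True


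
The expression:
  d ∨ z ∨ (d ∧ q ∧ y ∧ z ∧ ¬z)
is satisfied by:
  {d: True, z: True}
  {d: True, z: False}
  {z: True, d: False}


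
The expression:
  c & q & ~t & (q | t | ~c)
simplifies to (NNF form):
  c & q & ~t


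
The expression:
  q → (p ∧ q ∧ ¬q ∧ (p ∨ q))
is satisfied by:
  {q: False}


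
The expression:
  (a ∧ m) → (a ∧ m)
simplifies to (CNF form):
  True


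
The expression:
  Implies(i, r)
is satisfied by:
  {r: True, i: False}
  {i: False, r: False}
  {i: True, r: True}


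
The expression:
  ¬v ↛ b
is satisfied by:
  {b: True, v: False}
  {v: False, b: False}
  {v: True, b: True}


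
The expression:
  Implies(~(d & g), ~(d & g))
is always true.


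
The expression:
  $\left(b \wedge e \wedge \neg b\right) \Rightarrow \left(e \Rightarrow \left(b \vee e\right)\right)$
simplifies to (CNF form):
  $\text{True}$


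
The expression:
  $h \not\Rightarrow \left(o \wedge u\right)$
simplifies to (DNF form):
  $\left(h \wedge \neg o\right) \vee \left(h \wedge \neg u\right)$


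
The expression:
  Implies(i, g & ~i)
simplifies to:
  ~i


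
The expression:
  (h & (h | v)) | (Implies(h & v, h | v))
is always true.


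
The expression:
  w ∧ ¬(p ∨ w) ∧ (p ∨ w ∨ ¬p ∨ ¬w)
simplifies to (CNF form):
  False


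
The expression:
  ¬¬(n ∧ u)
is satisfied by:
  {u: True, n: True}


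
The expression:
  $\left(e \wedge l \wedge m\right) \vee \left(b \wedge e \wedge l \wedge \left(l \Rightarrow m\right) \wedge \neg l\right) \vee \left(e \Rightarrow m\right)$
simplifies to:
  $m \vee \neg e$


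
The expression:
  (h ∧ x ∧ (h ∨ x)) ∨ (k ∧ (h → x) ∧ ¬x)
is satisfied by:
  {x: True, h: True, k: True}
  {x: True, h: True, k: False}
  {k: True, h: False, x: False}


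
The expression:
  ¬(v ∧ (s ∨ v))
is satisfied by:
  {v: False}


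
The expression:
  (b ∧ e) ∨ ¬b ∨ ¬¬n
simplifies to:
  e ∨ n ∨ ¬b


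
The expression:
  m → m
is always true.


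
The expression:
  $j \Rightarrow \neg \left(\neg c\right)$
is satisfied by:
  {c: True, j: False}
  {j: False, c: False}
  {j: True, c: True}


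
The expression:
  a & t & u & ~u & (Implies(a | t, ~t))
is never true.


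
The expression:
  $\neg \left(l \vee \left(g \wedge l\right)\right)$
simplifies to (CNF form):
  $\neg l$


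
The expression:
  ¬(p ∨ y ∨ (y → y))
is never true.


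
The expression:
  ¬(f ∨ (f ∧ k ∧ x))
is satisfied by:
  {f: False}


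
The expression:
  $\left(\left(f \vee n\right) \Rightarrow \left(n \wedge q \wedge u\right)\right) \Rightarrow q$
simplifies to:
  $f \vee n \vee q$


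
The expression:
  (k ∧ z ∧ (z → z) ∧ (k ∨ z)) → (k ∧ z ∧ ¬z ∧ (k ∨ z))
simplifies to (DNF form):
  ¬k ∨ ¬z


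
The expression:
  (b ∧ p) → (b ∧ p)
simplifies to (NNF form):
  True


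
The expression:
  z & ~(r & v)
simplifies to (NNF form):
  z & (~r | ~v)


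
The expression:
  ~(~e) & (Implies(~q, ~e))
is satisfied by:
  {e: True, q: True}


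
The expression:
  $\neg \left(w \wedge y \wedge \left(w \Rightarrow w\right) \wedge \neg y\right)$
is always true.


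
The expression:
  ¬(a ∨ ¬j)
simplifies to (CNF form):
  j ∧ ¬a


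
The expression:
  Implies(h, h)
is always true.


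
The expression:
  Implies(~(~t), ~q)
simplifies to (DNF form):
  ~q | ~t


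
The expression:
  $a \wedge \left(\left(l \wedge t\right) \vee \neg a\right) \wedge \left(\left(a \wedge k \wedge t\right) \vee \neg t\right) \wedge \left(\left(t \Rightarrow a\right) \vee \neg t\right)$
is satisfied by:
  {k: True, t: True, a: True, l: True}


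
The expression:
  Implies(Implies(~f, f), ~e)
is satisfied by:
  {e: False, f: False}
  {f: True, e: False}
  {e: True, f: False}


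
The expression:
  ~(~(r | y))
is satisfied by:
  {r: True, y: True}
  {r: True, y: False}
  {y: True, r: False}


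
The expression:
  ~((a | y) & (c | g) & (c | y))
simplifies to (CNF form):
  (~a | ~c) & (~c | ~y) & (~g | ~y) & (~a | ~c | ~g) & (~a | ~c | ~y) & (~a | ~g | ~y) & (~c | ~g | ~y)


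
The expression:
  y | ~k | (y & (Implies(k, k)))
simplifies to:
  y | ~k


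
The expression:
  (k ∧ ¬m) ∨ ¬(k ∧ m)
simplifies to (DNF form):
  ¬k ∨ ¬m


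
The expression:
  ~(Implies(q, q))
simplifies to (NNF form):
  False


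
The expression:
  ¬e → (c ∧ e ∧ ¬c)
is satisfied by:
  {e: True}


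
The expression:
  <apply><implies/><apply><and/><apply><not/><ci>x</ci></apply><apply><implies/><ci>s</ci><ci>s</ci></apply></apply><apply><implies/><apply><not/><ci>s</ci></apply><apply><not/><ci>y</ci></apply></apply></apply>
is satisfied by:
  {x: True, s: True, y: False}
  {x: True, s: False, y: False}
  {s: True, x: False, y: False}
  {x: False, s: False, y: False}
  {x: True, y: True, s: True}
  {x: True, y: True, s: False}
  {y: True, s: True, x: False}


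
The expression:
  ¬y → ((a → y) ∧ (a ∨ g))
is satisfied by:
  {y: True, g: True, a: False}
  {y: True, a: False, g: False}
  {y: True, g: True, a: True}
  {y: True, a: True, g: False}
  {g: True, a: False, y: False}


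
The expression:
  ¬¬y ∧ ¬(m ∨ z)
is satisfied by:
  {y: True, z: False, m: False}


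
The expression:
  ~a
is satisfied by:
  {a: False}


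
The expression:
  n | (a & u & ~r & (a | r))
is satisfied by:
  {n: True, u: True, a: True, r: False}
  {n: True, u: True, a: False, r: False}
  {n: True, a: True, u: False, r: False}
  {n: True, a: False, u: False, r: False}
  {n: True, r: True, u: True, a: True}
  {n: True, r: True, u: True, a: False}
  {n: True, r: True, u: False, a: True}
  {n: True, r: True, u: False, a: False}
  {u: True, a: True, n: False, r: False}


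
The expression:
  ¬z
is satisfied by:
  {z: False}


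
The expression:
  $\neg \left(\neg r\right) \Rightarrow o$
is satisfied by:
  {o: True, r: False}
  {r: False, o: False}
  {r: True, o: True}


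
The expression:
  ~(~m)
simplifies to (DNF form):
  m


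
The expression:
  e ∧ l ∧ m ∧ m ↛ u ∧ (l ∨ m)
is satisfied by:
  {m: True, e: True, l: True, u: False}


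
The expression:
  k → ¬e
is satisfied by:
  {k: False, e: False}
  {e: True, k: False}
  {k: True, e: False}


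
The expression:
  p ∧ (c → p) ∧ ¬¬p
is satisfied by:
  {p: True}


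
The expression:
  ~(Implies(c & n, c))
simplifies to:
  False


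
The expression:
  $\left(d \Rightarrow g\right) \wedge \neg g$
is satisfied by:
  {g: False, d: False}


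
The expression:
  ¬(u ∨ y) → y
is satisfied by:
  {y: True, u: True}
  {y: True, u: False}
  {u: True, y: False}


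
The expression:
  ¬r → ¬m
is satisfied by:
  {r: True, m: False}
  {m: False, r: False}
  {m: True, r: True}


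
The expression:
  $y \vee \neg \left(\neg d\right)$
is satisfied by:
  {y: True, d: True}
  {y: True, d: False}
  {d: True, y: False}


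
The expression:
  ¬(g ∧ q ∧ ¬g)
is always true.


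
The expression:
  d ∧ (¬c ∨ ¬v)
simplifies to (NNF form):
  d ∧ (¬c ∨ ¬v)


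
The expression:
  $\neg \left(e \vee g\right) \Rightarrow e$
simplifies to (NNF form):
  $e \vee g$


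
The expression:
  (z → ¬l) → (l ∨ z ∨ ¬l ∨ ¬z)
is always true.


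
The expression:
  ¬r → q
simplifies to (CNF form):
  q ∨ r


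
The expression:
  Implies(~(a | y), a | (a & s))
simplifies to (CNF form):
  a | y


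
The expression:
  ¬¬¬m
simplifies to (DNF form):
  ¬m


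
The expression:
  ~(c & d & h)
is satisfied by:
  {h: False, c: False, d: False}
  {d: True, h: False, c: False}
  {c: True, h: False, d: False}
  {d: True, c: True, h: False}
  {h: True, d: False, c: False}
  {d: True, h: True, c: False}
  {c: True, h: True, d: False}


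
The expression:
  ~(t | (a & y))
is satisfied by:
  {t: False, y: False, a: False}
  {a: True, t: False, y: False}
  {y: True, t: False, a: False}


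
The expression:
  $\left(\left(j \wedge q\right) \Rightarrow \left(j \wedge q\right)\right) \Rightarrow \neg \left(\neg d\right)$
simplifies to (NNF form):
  $d$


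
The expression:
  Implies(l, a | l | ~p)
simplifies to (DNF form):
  True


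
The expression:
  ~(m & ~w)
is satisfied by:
  {w: True, m: False}
  {m: False, w: False}
  {m: True, w: True}


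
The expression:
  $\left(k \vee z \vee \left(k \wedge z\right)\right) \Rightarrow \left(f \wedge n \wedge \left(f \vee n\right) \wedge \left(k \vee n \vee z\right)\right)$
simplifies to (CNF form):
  $\left(f \vee \neg k\right) \wedge \left(f \vee \neg z\right) \wedge \left(n \vee \neg k\right) \wedge \left(n \vee \neg z\right)$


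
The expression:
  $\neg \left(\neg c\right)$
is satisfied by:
  {c: True}


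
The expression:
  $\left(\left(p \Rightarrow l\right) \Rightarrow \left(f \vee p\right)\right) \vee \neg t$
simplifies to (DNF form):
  $f \vee p \vee \neg t$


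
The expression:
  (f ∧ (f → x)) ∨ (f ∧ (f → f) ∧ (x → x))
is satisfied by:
  {f: True}


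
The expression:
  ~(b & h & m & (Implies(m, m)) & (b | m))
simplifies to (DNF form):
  ~b | ~h | ~m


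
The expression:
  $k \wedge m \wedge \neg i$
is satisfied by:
  {m: True, k: True, i: False}


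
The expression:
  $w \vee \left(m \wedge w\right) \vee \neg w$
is always true.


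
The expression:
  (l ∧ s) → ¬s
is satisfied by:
  {l: False, s: False}
  {s: True, l: False}
  {l: True, s: False}


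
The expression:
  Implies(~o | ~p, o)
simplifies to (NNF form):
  o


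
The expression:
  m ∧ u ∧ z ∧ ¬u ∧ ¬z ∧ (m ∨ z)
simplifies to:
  False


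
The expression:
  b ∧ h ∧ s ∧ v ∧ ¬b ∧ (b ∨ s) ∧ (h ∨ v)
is never true.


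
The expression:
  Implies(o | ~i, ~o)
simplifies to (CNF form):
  ~o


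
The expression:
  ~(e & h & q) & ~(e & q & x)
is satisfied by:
  {x: False, h: False, e: False, q: False}
  {h: True, q: False, x: False, e: False}
  {x: True, q: False, h: False, e: False}
  {h: True, x: True, q: False, e: False}
  {q: True, x: False, h: False, e: False}
  {q: True, h: True, x: False, e: False}
  {q: True, x: True, h: False, e: False}
  {q: True, h: True, x: True, e: False}
  {e: True, q: False, x: False, h: False}
  {e: True, h: True, q: False, x: False}
  {e: True, x: True, q: False, h: False}
  {e: True, h: True, x: True, q: False}
  {e: True, q: True, x: False, h: False}


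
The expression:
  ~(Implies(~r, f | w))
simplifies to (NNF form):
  ~f & ~r & ~w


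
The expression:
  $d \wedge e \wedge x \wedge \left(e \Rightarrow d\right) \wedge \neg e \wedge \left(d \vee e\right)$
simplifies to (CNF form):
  $\text{False}$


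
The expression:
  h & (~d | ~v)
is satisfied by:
  {h: True, v: False, d: False}
  {h: True, d: True, v: False}
  {h: True, v: True, d: False}


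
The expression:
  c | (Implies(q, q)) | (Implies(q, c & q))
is always true.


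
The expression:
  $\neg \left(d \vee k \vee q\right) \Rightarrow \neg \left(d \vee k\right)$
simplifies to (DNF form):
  $\text{True}$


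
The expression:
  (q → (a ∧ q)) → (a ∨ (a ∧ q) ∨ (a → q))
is always true.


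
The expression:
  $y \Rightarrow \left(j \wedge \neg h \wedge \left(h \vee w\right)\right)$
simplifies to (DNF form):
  $\left(j \wedge w \wedge \neg h\right) \vee \neg y$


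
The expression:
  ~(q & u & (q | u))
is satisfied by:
  {u: False, q: False}
  {q: True, u: False}
  {u: True, q: False}


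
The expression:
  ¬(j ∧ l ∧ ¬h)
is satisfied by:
  {h: True, l: False, j: False}
  {l: False, j: False, h: False}
  {j: True, h: True, l: False}
  {j: True, l: False, h: False}
  {h: True, l: True, j: False}
  {l: True, h: False, j: False}
  {j: True, l: True, h: True}


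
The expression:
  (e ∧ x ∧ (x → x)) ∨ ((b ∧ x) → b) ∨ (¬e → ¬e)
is always true.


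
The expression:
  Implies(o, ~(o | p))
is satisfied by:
  {o: False}


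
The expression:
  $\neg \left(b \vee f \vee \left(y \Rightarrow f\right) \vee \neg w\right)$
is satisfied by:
  {w: True, y: True, f: False, b: False}


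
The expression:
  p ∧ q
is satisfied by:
  {p: True, q: True}


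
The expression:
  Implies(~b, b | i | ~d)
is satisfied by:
  {i: True, b: True, d: False}
  {i: True, d: False, b: False}
  {b: True, d: False, i: False}
  {b: False, d: False, i: False}
  {i: True, b: True, d: True}
  {i: True, d: True, b: False}
  {b: True, d: True, i: False}


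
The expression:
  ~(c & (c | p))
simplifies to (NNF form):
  ~c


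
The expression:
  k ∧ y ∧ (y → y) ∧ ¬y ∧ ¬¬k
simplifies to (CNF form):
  False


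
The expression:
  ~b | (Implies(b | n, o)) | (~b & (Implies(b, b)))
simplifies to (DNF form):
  o | ~b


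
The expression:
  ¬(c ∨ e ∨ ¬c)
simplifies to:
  False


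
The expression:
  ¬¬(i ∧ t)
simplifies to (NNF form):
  i ∧ t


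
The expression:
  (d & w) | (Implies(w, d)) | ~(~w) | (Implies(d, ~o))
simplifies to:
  True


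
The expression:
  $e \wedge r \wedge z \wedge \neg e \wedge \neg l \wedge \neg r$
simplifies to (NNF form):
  $\text{False}$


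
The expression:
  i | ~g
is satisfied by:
  {i: True, g: False}
  {g: False, i: False}
  {g: True, i: True}


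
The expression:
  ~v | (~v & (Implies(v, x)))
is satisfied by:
  {v: False}


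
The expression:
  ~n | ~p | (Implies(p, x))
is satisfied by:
  {x: True, p: False, n: False}
  {p: False, n: False, x: False}
  {x: True, n: True, p: False}
  {n: True, p: False, x: False}
  {x: True, p: True, n: False}
  {p: True, x: False, n: False}
  {x: True, n: True, p: True}


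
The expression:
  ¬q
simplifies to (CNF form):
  ¬q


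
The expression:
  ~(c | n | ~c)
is never true.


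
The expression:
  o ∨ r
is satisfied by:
  {r: True, o: True}
  {r: True, o: False}
  {o: True, r: False}


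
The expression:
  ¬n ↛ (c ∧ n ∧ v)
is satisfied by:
  {n: False}


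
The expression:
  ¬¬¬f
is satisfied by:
  {f: False}


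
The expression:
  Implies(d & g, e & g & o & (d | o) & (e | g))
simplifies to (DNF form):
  ~d | ~g | (e & o)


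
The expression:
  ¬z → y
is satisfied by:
  {y: True, z: True}
  {y: True, z: False}
  {z: True, y: False}


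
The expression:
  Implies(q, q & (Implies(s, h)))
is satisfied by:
  {h: True, s: False, q: False}
  {s: False, q: False, h: False}
  {q: True, h: True, s: False}
  {q: True, s: False, h: False}
  {h: True, s: True, q: False}
  {s: True, h: False, q: False}
  {q: True, s: True, h: True}


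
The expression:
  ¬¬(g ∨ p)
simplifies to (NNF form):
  g ∨ p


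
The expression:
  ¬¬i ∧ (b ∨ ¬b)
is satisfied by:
  {i: True}


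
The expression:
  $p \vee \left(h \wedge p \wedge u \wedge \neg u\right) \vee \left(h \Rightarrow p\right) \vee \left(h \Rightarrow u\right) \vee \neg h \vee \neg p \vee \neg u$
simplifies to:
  $\text{True}$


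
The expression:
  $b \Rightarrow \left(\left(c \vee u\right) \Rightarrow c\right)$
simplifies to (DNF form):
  $c \vee \neg b \vee \neg u$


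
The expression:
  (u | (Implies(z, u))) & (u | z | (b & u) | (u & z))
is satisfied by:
  {u: True}


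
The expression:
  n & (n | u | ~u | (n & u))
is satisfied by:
  {n: True}


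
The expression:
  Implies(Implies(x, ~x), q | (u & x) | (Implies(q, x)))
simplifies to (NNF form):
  True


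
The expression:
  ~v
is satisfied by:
  {v: False}


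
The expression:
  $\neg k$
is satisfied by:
  {k: False}


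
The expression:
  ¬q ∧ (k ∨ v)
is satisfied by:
  {k: True, v: True, q: False}
  {k: True, q: False, v: False}
  {v: True, q: False, k: False}


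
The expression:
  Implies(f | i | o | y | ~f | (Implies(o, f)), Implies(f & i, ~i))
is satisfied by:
  {i: False, f: False}
  {f: True, i: False}
  {i: True, f: False}


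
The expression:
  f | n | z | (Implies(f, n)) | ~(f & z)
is always true.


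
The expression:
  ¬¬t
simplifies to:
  t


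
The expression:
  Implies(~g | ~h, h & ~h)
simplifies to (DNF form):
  g & h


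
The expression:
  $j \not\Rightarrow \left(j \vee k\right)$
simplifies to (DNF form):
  $\text{False}$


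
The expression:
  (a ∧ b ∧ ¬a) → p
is always true.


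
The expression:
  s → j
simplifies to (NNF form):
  j ∨ ¬s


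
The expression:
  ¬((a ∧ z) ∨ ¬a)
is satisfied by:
  {a: True, z: False}


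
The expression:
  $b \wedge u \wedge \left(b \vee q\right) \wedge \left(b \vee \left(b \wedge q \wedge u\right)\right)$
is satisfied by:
  {u: True, b: True}


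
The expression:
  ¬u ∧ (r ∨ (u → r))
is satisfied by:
  {u: False}


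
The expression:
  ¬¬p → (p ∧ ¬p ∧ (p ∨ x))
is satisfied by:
  {p: False}


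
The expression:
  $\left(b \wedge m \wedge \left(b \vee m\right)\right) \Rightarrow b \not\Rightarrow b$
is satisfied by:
  {m: False, b: False}
  {b: True, m: False}
  {m: True, b: False}


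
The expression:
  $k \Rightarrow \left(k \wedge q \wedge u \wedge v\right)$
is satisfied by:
  {q: True, v: True, u: True, k: False}
  {q: True, v: True, u: False, k: False}
  {q: True, u: True, v: False, k: False}
  {q: True, u: False, v: False, k: False}
  {v: True, u: True, q: False, k: False}
  {v: True, q: False, u: False, k: False}
  {v: False, u: True, q: False, k: False}
  {v: False, q: False, u: False, k: False}
  {q: True, k: True, v: True, u: True}


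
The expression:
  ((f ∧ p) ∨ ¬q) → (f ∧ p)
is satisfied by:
  {q: True, p: True, f: True}
  {q: True, p: True, f: False}
  {q: True, f: True, p: False}
  {q: True, f: False, p: False}
  {p: True, f: True, q: False}


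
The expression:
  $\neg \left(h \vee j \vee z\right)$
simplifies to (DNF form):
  $\neg h \wedge \neg j \wedge \neg z$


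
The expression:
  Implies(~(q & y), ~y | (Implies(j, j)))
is always true.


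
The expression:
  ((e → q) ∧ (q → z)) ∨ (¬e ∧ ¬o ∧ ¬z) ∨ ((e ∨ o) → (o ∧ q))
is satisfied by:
  {z: True, o: True, q: True, e: False}
  {z: True, q: True, o: False, e: False}
  {o: True, q: True, z: False, e: False}
  {q: True, z: False, o: False, e: False}
  {z: True, o: True, q: False, e: False}
  {z: True, q: False, o: False, e: False}
  {o: True, z: False, q: False, e: False}
  {z: False, q: False, o: False, e: False}
  {e: True, z: True, q: True, o: True}
  {e: True, z: True, q: True, o: False}
  {e: True, q: True, o: True, z: False}


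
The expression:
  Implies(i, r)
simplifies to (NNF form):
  r | ~i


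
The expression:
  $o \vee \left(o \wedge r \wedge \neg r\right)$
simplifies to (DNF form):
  $o$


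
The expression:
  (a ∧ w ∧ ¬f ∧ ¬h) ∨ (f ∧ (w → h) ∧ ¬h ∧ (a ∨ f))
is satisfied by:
  {f: True, a: True, h: False, w: False}
  {f: True, a: False, h: False, w: False}
  {w: True, a: True, f: False, h: False}


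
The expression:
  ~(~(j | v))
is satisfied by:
  {v: True, j: True}
  {v: True, j: False}
  {j: True, v: False}


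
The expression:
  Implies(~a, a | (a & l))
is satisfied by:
  {a: True}


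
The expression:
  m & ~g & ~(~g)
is never true.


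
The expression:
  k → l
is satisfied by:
  {l: True, k: False}
  {k: False, l: False}
  {k: True, l: True}


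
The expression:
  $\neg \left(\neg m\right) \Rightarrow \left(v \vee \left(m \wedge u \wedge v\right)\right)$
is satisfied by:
  {v: True, m: False}
  {m: False, v: False}
  {m: True, v: True}


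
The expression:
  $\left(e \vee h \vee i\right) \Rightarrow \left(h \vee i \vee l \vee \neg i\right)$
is always true.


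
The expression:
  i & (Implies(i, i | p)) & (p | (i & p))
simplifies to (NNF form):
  i & p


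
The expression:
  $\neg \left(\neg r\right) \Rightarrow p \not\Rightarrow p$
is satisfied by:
  {r: False}


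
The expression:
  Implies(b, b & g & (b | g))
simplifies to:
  g | ~b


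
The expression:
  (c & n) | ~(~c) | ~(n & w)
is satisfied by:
  {c: True, w: False, n: False}
  {w: False, n: False, c: False}
  {n: True, c: True, w: False}
  {n: True, w: False, c: False}
  {c: True, w: True, n: False}
  {w: True, c: False, n: False}
  {n: True, w: True, c: True}


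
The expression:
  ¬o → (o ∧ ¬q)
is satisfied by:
  {o: True}


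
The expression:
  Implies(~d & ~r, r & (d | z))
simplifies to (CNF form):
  d | r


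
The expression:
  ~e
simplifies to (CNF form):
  ~e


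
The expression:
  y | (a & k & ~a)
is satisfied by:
  {y: True}


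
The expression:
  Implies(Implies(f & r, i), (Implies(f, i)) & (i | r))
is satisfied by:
  {i: True, r: True}
  {i: True, r: False}
  {r: True, i: False}


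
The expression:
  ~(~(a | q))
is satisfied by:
  {a: True, q: True}
  {a: True, q: False}
  {q: True, a: False}


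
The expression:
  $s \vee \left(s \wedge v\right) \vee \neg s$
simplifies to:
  $\text{True}$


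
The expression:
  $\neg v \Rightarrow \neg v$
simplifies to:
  $\text{True}$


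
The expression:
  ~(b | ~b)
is never true.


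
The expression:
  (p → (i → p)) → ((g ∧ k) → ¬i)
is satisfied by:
  {g: False, k: False, i: False}
  {i: True, g: False, k: False}
  {k: True, g: False, i: False}
  {i: True, k: True, g: False}
  {g: True, i: False, k: False}
  {i: True, g: True, k: False}
  {k: True, g: True, i: False}


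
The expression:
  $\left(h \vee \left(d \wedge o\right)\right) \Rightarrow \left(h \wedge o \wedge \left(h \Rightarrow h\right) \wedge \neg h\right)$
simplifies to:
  $\neg h \wedge \left(\neg d \vee \neg o\right)$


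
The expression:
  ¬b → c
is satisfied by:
  {b: True, c: True}
  {b: True, c: False}
  {c: True, b: False}


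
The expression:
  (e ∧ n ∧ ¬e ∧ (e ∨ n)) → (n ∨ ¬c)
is always true.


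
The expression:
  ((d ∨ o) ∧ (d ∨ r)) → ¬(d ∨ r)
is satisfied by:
  {d: False, o: False, r: False}
  {r: True, d: False, o: False}
  {o: True, d: False, r: False}


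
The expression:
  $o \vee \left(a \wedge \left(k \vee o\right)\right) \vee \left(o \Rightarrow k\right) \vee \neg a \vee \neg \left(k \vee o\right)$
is always true.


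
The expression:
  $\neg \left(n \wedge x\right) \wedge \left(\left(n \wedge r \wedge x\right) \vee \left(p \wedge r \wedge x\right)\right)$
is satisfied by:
  {r: True, p: True, x: True, n: False}


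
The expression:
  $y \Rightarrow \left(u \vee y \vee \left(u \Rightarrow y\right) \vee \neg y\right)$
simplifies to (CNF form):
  $\text{True}$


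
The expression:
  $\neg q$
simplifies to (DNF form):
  $\neg q$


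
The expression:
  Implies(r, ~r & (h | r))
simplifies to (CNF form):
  ~r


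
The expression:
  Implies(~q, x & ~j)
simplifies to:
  q | (x & ~j)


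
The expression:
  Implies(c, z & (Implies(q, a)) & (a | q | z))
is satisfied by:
  {a: True, z: True, c: False, q: False}
  {z: True, a: False, c: False, q: False}
  {a: True, q: True, z: True, c: False}
  {q: True, z: True, a: False, c: False}
  {a: True, q: False, z: False, c: False}
  {q: False, z: False, c: False, a: False}
  {a: True, q: True, z: False, c: False}
  {q: True, a: False, z: False, c: False}
  {a: True, c: True, z: True, q: False}
  {c: True, z: True, q: False, a: False}
  {a: True, q: True, c: True, z: True}


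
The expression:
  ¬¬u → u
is always true.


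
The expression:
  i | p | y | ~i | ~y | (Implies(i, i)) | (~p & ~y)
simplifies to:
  True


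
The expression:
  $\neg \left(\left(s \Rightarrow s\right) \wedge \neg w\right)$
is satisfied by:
  {w: True}


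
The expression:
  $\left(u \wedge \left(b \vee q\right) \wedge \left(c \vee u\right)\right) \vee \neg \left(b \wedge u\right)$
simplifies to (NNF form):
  $\text{True}$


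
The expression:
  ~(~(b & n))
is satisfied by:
  {b: True, n: True}


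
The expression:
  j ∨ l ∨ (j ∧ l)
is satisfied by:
  {l: True, j: True}
  {l: True, j: False}
  {j: True, l: False}


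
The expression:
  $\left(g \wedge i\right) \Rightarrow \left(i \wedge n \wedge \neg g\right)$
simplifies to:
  $\neg g \vee \neg i$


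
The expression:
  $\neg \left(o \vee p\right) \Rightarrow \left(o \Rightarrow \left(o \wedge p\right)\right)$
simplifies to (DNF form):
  $\text{True}$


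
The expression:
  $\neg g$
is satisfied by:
  {g: False}


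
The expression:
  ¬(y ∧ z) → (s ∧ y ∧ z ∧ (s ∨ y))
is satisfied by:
  {z: True, y: True}


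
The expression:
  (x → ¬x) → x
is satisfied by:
  {x: True}


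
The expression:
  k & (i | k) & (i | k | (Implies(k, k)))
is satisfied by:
  {k: True}


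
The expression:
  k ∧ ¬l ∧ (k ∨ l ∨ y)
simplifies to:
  k ∧ ¬l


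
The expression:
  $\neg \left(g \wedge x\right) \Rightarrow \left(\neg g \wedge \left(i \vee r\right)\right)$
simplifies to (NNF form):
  $\left(g \wedge x\right) \vee \left(i \wedge \neg g\right) \vee \left(r \wedge \neg g\right)$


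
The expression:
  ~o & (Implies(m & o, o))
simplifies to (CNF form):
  ~o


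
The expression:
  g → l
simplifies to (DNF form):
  l ∨ ¬g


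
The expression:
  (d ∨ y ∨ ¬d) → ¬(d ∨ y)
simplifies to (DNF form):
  ¬d ∧ ¬y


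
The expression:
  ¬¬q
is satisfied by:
  {q: True}


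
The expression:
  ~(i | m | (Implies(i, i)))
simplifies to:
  False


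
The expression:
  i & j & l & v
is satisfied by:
  {v: True, j: True, i: True, l: True}


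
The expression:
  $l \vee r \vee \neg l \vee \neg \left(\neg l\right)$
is always true.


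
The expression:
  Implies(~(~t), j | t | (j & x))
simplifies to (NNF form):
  True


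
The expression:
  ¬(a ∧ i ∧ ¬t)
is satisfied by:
  {t: True, a: False, i: False}
  {t: False, a: False, i: False}
  {i: True, t: True, a: False}
  {i: True, t: False, a: False}
  {a: True, t: True, i: False}
  {a: True, t: False, i: False}
  {a: True, i: True, t: True}


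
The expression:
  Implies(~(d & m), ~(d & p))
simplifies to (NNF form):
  m | ~d | ~p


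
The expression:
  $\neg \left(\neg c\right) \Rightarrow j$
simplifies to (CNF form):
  $j \vee \neg c$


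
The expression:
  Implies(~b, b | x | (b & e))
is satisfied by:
  {b: True, x: True}
  {b: True, x: False}
  {x: True, b: False}


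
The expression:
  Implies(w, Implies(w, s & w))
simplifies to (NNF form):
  s | ~w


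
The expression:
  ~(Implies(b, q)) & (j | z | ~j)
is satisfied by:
  {b: True, q: False}


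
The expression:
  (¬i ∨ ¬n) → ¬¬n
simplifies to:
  n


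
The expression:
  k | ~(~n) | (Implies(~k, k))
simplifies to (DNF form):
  k | n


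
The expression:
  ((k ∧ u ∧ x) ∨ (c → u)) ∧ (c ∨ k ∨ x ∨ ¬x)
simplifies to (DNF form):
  u ∨ ¬c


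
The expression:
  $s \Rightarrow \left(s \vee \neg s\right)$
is always true.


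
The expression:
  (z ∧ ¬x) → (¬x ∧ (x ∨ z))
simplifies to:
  True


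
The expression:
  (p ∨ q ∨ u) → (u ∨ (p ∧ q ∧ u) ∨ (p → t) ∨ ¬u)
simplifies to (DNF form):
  True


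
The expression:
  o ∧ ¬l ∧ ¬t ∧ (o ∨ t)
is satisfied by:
  {o: True, l: False, t: False}


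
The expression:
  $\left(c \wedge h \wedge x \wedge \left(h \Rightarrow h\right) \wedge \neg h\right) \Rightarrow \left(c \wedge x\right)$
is always true.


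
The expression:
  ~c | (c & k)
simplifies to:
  k | ~c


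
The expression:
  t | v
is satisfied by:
  {t: True, v: True}
  {t: True, v: False}
  {v: True, t: False}


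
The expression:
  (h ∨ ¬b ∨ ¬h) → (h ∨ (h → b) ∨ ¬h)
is always true.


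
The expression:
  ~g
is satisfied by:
  {g: False}


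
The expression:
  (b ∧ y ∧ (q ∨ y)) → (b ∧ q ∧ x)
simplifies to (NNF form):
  (q ∧ x) ∨ ¬b ∨ ¬y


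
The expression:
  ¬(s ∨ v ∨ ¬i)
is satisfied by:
  {i: True, v: False, s: False}


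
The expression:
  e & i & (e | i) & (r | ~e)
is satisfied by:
  {r: True, i: True, e: True}


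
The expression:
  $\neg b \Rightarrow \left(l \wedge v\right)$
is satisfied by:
  {b: True, v: True, l: True}
  {b: True, v: True, l: False}
  {b: True, l: True, v: False}
  {b: True, l: False, v: False}
  {v: True, l: True, b: False}


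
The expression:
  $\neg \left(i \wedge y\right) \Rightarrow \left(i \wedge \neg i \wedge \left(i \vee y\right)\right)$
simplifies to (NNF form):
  $i \wedge y$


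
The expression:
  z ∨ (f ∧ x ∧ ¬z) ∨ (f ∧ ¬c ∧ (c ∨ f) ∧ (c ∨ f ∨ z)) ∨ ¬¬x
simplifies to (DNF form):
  x ∨ z ∨ (f ∧ ¬c)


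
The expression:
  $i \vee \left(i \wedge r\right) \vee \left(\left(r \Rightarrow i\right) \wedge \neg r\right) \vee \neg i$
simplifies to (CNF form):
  $\text{True}$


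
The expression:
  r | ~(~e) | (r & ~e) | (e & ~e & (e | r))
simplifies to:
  e | r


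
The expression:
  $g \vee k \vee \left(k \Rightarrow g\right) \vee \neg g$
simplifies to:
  $\text{True}$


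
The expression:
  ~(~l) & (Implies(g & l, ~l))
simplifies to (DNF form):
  l & ~g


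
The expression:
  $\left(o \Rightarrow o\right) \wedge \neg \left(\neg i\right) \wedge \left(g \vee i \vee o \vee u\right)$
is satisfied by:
  {i: True}


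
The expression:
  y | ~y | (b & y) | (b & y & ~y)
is always true.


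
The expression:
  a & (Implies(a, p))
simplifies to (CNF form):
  a & p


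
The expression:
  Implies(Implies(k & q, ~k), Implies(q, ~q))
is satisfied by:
  {k: True, q: False}
  {q: False, k: False}
  {q: True, k: True}


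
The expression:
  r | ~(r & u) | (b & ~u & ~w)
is always true.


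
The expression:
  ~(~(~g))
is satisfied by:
  {g: False}


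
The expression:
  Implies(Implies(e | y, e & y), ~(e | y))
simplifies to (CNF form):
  ~e | ~y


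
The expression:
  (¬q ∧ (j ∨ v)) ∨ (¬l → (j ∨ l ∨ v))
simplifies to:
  j ∨ l ∨ v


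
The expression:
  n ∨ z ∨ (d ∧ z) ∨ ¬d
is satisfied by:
  {n: True, z: True, d: False}
  {n: True, z: False, d: False}
  {z: True, n: False, d: False}
  {n: False, z: False, d: False}
  {n: True, d: True, z: True}
  {n: True, d: True, z: False}
  {d: True, z: True, n: False}


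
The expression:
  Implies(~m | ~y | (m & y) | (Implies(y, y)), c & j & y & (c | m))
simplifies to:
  c & j & y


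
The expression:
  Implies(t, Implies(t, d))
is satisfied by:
  {d: True, t: False}
  {t: False, d: False}
  {t: True, d: True}


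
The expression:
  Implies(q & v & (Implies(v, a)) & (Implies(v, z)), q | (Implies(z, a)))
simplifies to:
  True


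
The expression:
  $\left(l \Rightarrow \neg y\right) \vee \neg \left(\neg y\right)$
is always true.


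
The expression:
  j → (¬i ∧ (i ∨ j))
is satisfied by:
  {i: False, j: False}
  {j: True, i: False}
  {i: True, j: False}


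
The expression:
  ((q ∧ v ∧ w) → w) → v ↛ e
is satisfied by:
  {v: True, e: False}


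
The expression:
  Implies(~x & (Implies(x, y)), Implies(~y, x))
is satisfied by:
  {y: True, x: True}
  {y: True, x: False}
  {x: True, y: False}


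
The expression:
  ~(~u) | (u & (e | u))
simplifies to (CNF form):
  u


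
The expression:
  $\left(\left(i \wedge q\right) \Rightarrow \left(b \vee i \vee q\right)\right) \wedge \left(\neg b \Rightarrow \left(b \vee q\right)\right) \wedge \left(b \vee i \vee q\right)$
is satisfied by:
  {b: True, q: True}
  {b: True, q: False}
  {q: True, b: False}
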